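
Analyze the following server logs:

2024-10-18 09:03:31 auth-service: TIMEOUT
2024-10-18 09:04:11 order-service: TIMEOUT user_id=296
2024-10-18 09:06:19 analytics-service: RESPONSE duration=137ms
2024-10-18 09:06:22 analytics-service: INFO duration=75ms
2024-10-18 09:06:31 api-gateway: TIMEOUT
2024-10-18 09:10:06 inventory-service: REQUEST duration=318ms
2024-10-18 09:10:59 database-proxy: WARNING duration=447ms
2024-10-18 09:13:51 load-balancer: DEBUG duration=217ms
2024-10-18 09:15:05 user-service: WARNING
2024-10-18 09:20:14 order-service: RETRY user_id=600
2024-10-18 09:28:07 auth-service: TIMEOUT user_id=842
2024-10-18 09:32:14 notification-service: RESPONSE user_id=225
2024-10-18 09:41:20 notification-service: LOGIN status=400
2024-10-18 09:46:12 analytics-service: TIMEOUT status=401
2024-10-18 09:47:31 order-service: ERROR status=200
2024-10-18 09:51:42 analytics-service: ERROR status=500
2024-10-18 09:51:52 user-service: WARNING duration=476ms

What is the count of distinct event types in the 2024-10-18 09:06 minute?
3

To count unique event types:

1. Filter events in the minute starting at 2024-10-18 09:06
2. Extract event types from matching entries
3. Count unique types: 3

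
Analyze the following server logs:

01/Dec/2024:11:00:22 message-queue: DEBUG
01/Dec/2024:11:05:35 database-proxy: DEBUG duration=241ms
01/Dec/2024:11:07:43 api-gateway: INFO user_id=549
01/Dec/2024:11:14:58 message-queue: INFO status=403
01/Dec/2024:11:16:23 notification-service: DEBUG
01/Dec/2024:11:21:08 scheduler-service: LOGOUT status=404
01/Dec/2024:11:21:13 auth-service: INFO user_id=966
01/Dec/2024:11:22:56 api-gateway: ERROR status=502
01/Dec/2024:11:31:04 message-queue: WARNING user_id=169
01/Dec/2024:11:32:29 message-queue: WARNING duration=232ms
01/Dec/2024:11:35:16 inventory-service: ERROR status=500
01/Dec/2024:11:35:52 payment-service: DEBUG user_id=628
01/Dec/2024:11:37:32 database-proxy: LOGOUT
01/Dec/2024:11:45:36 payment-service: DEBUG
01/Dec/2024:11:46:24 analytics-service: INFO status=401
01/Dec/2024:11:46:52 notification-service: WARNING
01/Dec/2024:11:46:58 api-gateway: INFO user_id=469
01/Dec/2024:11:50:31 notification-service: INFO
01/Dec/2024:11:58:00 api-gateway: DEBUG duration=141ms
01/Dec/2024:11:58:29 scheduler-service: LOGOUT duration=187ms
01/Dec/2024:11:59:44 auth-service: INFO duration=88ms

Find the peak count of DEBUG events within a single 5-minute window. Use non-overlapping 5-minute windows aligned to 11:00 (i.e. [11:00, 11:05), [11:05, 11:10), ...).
1

To find the burst window:

1. Divide the log period into non-overlapping 5-minute windows starting at 11:00
2. Count DEBUG events in each window
3. Find the window with maximum count
4. Maximum events in a window: 1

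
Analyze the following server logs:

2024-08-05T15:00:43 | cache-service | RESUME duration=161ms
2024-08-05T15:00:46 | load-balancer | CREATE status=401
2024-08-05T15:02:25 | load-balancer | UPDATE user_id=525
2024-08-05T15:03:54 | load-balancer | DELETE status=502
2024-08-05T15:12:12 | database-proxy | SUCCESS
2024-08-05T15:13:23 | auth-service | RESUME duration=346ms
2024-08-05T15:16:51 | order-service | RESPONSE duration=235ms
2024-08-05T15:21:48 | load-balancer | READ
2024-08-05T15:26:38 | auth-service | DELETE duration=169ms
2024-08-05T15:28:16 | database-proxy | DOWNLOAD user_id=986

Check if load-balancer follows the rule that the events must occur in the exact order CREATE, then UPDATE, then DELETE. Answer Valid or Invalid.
Valid

To validate ordering:

1. Required order: CREATE → UPDATE → DELETE
2. Rule: the events must occur in the exact order CREATE, then UPDATE, then DELETE
3. Check actual order of events for load-balancer
4. Result: Valid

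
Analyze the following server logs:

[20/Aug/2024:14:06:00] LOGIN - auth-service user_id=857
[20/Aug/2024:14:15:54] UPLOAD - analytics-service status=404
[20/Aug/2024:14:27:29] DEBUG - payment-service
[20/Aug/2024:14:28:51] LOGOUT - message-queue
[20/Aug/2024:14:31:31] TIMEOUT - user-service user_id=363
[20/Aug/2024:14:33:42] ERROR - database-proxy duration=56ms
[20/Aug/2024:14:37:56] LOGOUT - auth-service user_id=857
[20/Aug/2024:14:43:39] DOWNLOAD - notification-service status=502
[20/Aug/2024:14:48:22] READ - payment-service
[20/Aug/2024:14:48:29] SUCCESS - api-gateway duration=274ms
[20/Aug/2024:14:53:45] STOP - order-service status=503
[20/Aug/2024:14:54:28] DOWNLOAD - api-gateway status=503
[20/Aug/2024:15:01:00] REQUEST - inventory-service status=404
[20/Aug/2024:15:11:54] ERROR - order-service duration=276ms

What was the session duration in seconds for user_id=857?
1916

To calculate session duration:

1. Find LOGIN event for user_id=857: 20/Aug/2024:14:06:00
2. Find LOGOUT event for user_id=857: 20/Aug/2024:14:37:56
3. Session duration: 20/Aug/2024:14:37:56 - 20/Aug/2024:14:06:00 = 1916 seconds (31 minutes)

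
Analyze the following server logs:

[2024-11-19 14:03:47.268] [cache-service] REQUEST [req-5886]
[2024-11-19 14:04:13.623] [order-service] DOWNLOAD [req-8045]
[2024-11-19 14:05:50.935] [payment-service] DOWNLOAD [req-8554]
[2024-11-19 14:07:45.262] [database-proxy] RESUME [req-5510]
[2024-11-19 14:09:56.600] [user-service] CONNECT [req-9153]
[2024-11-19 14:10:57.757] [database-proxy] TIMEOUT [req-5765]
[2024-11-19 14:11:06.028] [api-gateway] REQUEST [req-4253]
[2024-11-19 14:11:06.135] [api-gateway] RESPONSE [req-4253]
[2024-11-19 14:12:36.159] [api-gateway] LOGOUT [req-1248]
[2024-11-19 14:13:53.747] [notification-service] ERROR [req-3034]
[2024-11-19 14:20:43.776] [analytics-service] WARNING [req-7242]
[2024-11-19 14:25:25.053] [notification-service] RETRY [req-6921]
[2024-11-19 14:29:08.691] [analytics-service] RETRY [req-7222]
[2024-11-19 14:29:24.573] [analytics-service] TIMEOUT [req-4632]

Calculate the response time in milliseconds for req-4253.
107

To calculate latency:

1. Find REQUEST with id req-4253: 2024-11-19 14:11:06.028
2. Find RESPONSE with id req-4253: 2024-11-19 14:11:06.135
3. Latency: 2024-11-19 14:11:06.135 - 2024-11-19 14:11:06.028 = 107ms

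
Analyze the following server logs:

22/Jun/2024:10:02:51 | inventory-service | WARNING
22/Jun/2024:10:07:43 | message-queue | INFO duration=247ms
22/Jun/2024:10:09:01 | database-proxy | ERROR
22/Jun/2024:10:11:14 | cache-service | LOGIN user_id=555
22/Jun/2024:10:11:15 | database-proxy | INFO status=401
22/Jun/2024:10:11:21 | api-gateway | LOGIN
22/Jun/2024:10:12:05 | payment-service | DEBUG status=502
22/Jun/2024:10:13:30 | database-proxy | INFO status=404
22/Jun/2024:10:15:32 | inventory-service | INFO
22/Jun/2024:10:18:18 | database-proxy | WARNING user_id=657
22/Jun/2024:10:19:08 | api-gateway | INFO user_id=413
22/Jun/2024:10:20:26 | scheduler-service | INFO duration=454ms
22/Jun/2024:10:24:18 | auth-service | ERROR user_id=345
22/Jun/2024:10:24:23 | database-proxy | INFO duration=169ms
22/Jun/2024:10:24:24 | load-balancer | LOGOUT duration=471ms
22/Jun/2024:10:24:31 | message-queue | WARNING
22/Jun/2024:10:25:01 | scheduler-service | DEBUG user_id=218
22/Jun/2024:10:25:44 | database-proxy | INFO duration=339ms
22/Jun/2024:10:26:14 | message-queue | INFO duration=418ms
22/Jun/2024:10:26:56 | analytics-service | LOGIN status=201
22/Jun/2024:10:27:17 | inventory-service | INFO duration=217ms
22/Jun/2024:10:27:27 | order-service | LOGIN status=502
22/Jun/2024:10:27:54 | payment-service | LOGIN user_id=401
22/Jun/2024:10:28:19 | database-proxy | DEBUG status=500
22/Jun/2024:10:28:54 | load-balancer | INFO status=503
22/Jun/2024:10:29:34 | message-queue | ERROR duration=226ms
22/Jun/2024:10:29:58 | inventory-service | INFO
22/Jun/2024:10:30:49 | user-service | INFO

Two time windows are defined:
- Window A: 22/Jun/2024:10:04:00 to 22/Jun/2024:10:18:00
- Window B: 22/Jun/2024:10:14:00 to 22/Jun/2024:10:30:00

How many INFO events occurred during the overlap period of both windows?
1

To find overlap events:

1. Window A: 22/Jun/2024:10:04:00 to 22/Jun/2024:10:18:00
2. Window B: 22/Jun/2024:10:14:00 to 22/Jun/2024:10:30:00
3. Overlap period: 22/Jun/2024:10:14:00 to 22/Jun/2024:10:18:00
4. Count INFO events in overlap: 1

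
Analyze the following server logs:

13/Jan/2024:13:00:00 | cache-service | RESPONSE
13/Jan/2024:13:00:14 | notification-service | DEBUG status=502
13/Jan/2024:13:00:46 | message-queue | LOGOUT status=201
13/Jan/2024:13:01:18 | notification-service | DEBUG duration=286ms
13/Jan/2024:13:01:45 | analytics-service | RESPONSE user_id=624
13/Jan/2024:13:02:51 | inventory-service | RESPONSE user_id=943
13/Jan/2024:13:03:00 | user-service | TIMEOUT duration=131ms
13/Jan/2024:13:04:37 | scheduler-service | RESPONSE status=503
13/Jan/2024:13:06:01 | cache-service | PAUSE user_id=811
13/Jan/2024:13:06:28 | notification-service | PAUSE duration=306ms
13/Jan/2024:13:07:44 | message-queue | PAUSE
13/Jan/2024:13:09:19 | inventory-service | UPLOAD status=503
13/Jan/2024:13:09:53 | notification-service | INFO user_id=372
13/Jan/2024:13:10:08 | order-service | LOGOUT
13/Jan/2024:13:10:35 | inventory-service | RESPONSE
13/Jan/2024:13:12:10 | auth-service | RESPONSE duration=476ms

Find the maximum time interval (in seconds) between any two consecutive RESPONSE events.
358

To find the longest gap:

1. Extract all RESPONSE events in chronological order
2. Calculate time differences between consecutive events
3. Find the maximum difference
4. Longest gap: 358 seconds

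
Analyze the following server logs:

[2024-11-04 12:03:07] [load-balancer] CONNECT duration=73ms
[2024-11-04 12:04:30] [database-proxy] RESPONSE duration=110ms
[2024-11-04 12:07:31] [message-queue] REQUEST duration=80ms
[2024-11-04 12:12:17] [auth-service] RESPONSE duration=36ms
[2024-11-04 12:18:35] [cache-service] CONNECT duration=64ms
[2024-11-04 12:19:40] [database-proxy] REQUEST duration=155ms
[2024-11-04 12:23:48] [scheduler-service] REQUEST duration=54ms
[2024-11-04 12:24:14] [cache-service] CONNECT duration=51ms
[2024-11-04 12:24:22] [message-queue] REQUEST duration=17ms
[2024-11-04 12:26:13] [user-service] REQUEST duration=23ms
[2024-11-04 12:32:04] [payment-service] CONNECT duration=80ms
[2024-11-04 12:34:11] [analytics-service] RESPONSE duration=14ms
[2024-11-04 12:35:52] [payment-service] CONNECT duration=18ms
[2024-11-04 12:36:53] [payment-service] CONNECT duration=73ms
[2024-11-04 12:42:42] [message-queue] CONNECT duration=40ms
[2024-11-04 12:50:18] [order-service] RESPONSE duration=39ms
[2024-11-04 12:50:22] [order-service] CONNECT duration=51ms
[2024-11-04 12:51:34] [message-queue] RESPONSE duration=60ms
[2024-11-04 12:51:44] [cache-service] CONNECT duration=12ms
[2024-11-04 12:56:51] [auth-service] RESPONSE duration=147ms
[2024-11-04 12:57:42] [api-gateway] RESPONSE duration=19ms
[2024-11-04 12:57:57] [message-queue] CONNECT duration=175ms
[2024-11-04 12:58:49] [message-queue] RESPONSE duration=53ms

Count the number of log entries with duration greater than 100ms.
4

To count timeouts:

1. Threshold: 100ms
2. Extract duration from each log entry
3. Count entries where duration > 100
4. Timeout count: 4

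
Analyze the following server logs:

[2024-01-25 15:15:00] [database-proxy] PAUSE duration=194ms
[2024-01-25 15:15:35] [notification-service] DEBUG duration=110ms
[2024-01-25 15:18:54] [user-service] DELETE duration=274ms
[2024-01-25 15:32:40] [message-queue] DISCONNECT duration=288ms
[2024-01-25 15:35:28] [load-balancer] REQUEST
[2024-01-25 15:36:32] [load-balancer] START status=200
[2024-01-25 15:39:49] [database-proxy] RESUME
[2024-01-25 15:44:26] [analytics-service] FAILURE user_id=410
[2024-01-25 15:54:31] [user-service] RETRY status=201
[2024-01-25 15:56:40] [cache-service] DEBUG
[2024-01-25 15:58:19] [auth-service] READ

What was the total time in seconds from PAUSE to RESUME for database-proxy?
1489

To calculate state duration:

1. Find PAUSE event for database-proxy: 2024-01-25 15:15:00
2. Find RESUME event for database-proxy: 2024-01-25 15:39:49
3. Calculate duration: 2024-01-25 15:39:49 - 2024-01-25 15:15:00 = 1489 seconds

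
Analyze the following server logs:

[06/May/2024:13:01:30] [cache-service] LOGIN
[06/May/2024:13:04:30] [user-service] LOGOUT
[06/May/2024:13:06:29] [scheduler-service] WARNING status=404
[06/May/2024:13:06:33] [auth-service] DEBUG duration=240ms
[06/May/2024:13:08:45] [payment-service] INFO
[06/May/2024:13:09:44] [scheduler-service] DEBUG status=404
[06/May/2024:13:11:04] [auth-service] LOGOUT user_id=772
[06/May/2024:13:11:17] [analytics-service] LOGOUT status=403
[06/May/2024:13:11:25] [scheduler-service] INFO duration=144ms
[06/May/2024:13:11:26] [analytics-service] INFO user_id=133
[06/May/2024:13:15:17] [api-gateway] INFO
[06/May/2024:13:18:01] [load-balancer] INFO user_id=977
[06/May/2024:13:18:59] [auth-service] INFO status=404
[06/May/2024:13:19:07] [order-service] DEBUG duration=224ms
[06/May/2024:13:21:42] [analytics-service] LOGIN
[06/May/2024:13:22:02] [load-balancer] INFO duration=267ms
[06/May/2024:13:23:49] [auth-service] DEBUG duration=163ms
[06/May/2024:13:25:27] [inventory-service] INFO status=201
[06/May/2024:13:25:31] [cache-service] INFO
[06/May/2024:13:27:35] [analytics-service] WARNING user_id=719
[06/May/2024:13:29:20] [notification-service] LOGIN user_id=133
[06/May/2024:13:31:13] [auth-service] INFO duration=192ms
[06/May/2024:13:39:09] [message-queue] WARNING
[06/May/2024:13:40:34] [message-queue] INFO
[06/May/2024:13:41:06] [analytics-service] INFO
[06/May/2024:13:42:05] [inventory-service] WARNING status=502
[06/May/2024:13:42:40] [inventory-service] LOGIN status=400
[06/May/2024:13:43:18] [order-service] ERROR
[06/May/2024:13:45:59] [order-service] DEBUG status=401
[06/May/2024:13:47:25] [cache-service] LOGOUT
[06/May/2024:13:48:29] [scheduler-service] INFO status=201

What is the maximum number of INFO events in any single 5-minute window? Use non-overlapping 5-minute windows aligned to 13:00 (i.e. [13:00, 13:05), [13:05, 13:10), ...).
3

To find the burst window:

1. Divide the log period into non-overlapping 5-minute windows starting at 13:00
2. Count INFO events in each window
3. Find the window with maximum count
4. Maximum events in a window: 3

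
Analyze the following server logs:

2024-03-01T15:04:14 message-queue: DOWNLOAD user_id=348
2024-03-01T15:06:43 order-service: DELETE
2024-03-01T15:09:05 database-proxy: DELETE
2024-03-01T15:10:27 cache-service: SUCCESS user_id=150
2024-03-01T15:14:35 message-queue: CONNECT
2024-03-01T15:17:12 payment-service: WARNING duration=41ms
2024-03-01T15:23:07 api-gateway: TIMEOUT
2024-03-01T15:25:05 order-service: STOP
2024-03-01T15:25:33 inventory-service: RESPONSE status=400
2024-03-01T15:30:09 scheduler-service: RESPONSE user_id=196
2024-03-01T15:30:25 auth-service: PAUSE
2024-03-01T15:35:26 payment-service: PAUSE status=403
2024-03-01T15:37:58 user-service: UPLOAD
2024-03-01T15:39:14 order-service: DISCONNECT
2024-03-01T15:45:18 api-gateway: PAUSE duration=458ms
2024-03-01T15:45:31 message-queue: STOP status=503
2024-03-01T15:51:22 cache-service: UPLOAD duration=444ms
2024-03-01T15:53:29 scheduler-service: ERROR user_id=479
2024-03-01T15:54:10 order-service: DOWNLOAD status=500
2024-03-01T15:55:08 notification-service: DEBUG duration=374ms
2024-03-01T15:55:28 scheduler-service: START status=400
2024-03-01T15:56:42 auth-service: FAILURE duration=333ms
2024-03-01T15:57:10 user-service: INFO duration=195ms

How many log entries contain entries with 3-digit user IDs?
4

To find matching entries:

1. Pattern to match: entries with 3-digit user IDs
2. Scan each log entry for the pattern
3. Count matches: 4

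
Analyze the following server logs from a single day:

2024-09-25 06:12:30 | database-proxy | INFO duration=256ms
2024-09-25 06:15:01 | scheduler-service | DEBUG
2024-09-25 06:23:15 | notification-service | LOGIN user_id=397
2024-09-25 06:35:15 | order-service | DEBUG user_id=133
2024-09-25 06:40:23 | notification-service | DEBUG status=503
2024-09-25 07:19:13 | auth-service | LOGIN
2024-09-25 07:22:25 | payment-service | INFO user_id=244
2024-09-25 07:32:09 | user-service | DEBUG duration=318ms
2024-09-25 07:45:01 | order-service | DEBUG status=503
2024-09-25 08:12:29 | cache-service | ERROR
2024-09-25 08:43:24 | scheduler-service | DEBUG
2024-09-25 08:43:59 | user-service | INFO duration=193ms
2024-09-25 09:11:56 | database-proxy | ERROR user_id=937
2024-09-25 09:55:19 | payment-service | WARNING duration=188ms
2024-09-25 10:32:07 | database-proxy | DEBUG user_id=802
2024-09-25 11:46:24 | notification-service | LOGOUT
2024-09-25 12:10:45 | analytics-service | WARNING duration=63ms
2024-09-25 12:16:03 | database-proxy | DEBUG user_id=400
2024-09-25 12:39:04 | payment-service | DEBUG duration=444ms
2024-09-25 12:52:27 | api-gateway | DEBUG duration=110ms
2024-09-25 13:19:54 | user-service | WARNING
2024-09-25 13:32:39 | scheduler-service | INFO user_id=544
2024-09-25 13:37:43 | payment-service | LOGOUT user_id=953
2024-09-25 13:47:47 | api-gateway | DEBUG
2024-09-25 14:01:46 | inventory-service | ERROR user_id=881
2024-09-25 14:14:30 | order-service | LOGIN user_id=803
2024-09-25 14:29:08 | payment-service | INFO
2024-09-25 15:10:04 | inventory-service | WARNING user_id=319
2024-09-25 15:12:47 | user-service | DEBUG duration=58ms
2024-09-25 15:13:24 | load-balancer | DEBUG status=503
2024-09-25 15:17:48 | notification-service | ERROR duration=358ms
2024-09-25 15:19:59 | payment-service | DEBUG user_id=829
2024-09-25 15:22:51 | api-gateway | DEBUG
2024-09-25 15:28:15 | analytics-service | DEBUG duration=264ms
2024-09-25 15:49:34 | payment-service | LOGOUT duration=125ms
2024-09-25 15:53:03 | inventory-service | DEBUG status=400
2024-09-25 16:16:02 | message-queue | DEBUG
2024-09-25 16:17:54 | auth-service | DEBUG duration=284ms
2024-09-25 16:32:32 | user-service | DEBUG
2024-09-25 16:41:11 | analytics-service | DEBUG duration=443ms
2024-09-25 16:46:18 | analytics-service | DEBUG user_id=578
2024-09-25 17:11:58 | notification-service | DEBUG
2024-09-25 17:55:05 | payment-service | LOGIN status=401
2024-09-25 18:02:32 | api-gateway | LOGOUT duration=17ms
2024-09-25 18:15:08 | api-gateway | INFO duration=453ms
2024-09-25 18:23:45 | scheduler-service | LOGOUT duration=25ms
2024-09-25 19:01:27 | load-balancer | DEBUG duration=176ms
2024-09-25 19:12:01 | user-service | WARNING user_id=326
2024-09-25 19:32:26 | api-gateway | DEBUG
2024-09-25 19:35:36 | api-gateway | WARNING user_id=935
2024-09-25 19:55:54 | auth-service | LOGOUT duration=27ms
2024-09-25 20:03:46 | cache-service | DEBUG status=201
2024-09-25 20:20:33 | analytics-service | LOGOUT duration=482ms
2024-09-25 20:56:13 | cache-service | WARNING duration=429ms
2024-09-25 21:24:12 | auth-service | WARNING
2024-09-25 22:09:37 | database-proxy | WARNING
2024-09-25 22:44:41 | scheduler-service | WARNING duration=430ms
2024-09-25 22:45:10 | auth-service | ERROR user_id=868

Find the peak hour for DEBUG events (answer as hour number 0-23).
15

To find the peak hour:

1. Group all DEBUG events by hour
2. Count events in each hour
3. Find hour with maximum count
4. Peak hour: 15 (with 6 events)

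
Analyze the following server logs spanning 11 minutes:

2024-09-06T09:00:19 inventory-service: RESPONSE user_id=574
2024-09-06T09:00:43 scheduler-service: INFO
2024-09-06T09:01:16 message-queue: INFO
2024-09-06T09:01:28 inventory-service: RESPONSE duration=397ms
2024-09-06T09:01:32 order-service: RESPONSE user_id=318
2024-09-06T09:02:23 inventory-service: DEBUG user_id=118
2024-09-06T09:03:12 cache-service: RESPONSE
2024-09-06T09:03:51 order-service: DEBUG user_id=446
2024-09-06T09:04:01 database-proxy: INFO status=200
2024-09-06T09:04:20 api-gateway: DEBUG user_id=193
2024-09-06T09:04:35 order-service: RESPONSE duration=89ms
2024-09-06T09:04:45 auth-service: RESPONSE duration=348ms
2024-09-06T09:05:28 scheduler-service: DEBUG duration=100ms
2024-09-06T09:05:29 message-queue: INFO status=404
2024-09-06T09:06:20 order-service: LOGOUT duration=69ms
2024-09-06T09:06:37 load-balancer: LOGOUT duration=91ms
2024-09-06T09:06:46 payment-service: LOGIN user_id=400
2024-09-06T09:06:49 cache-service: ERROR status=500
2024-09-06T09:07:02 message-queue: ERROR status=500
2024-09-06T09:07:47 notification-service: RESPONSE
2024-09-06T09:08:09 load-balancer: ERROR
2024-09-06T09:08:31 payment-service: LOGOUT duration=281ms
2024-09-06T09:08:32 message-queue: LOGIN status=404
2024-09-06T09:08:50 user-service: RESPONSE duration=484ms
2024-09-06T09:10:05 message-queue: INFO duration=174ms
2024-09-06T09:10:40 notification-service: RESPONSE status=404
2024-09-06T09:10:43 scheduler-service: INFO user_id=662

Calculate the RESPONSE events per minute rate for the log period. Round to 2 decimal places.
0.82

To calculate the rate:

1. Count total RESPONSE events: 9
2. Total time period: 11 minutes
3. Rate = 9 / 11 = 0.82 events per minute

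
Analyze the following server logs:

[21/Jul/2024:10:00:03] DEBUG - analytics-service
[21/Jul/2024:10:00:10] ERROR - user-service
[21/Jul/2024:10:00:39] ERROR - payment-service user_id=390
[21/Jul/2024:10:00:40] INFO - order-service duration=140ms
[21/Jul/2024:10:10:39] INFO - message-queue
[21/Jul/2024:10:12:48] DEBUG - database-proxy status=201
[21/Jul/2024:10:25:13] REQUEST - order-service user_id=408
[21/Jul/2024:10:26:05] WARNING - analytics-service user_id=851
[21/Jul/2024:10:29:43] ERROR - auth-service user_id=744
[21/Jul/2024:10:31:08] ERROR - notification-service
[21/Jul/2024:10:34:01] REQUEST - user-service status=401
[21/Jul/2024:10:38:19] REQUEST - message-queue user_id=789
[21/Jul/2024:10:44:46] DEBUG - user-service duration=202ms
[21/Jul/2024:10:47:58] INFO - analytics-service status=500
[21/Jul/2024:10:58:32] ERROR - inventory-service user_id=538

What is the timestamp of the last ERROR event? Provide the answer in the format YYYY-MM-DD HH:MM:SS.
2024-07-21 10:58:32

To find the last event:

1. Filter for all ERROR events
2. Sort by timestamp
3. Select the last one
4. Timestamp: 2024-07-21 10:58:32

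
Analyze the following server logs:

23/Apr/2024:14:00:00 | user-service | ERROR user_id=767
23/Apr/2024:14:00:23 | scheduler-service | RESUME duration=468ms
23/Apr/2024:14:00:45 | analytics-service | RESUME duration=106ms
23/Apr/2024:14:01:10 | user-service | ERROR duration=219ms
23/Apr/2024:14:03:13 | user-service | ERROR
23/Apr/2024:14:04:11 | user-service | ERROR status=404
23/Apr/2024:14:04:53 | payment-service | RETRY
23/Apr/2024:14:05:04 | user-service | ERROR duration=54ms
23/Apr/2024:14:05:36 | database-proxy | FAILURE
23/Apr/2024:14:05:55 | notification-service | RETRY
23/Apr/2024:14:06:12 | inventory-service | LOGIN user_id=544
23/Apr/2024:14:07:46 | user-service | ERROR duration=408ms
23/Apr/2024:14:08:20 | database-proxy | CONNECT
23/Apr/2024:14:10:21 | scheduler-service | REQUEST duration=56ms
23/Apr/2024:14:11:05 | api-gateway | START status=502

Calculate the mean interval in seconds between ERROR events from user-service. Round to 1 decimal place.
93.2

To calculate average interval:

1. Find all ERROR events for user-service in order
2. Calculate time gaps between consecutive events
3. Compute mean of gaps: 466 / 5 = 93.2 seconds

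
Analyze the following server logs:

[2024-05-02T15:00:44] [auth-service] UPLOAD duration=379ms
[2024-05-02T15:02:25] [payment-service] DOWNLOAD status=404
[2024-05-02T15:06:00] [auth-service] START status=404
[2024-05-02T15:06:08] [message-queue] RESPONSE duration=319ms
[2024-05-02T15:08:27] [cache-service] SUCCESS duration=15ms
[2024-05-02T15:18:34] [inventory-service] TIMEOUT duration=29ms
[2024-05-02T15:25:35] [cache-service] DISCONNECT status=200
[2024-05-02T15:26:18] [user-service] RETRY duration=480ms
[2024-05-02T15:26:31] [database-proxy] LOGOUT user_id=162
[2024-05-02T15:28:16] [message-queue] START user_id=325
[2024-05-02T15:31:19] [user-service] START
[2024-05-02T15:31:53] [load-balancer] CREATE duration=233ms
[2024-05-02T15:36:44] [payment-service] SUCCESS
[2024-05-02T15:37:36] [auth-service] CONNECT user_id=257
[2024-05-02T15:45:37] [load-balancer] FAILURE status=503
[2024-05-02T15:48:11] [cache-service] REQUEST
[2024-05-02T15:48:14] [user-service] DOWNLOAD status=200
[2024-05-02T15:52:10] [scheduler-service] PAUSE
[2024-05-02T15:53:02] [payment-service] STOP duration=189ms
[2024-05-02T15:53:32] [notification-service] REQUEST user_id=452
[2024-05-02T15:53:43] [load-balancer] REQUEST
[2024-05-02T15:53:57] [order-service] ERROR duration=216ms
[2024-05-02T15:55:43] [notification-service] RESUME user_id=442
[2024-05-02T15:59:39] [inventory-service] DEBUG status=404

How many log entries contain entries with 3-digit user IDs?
5

To find matching entries:

1. Pattern to match: entries with 3-digit user IDs
2. Scan each log entry for the pattern
3. Count matches: 5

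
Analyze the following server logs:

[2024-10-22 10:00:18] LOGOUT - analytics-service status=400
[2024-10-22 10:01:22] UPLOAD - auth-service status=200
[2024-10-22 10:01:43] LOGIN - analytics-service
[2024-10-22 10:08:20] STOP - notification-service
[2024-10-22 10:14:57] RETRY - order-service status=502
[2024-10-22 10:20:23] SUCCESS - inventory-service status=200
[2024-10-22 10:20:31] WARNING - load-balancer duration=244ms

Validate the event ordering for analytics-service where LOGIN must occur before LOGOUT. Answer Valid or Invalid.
Invalid

To validate ordering:

1. Required order: LOGIN → LOGOUT
2. Rule: LOGIN must occur before LOGOUT
3. Check actual order of events for analytics-service
4. Result: Invalid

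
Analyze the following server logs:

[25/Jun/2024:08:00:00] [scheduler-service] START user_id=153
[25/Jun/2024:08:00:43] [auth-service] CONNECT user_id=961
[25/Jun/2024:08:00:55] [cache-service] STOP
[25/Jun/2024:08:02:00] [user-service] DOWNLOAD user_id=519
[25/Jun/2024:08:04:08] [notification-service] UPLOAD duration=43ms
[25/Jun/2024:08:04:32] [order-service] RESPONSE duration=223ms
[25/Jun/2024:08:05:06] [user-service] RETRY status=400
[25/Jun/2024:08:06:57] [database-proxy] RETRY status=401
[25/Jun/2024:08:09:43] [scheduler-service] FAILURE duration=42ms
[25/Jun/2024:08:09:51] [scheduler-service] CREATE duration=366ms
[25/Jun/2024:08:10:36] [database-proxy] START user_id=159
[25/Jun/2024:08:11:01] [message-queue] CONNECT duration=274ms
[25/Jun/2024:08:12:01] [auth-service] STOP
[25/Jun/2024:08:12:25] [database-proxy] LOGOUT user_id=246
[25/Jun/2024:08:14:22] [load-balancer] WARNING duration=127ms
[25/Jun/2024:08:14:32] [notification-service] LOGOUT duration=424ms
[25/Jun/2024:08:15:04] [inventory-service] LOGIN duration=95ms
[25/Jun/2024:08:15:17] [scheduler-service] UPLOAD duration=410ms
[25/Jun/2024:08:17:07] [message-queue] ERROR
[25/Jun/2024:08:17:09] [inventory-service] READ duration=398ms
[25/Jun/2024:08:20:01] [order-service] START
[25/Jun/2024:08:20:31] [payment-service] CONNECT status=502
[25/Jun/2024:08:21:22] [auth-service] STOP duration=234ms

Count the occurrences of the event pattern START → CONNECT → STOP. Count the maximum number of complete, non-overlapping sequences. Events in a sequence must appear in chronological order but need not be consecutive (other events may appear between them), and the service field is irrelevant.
3

To count sequences:

1. Look for pattern: START → CONNECT → STOP
2. Greedily scan the log in chronological order, matching each sequence element in turn (ignoring service)
3. Each time the full pattern completes, increment the count and restart matching from the next event
4. Complete non-overlapping sequences found: 3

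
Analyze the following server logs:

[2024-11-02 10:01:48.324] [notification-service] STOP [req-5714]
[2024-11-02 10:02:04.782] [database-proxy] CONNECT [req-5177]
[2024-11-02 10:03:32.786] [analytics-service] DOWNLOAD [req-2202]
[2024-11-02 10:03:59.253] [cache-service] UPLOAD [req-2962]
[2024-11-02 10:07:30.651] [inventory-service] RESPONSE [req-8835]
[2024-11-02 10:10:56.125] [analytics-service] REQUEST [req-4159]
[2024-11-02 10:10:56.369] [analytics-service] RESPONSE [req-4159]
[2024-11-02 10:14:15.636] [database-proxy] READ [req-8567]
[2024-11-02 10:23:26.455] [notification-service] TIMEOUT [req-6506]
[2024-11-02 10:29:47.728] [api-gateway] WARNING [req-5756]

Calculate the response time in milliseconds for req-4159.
244

To calculate latency:

1. Find REQUEST with id req-4159: 2024-11-02 10:10:56.125
2. Find RESPONSE with id req-4159: 2024-11-02 10:10:56.369
3. Latency: 2024-11-02 10:10:56.369 - 2024-11-02 10:10:56.125 = 244ms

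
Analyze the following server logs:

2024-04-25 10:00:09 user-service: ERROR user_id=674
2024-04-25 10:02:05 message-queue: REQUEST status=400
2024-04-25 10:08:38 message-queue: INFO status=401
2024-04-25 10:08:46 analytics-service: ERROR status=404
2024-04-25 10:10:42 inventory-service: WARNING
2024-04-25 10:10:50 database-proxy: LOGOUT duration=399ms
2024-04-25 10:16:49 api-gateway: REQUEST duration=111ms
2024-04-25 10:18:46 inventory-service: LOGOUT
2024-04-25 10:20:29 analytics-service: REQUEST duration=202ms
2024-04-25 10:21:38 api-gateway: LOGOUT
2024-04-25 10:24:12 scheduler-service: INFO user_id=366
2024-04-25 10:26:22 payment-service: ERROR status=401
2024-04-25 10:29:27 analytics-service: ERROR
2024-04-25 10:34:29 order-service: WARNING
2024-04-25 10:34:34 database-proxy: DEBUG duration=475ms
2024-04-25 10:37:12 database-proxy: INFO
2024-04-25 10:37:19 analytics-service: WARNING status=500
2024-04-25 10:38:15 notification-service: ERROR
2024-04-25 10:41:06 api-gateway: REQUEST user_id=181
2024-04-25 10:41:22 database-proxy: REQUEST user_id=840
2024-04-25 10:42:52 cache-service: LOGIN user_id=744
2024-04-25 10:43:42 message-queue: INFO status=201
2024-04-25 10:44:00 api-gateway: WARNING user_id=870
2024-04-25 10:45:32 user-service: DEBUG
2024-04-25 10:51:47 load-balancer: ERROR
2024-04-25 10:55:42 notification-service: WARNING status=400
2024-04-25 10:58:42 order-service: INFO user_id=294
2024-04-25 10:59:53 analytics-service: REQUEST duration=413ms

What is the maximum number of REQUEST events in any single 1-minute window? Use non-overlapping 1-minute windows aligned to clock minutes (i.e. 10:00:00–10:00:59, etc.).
2

To find the burst window:

1. Divide the log period into non-overlapping 1-minute windows starting at 10:00
2. Count REQUEST events in each window
3. Find the window with maximum count
4. Maximum events in a window: 2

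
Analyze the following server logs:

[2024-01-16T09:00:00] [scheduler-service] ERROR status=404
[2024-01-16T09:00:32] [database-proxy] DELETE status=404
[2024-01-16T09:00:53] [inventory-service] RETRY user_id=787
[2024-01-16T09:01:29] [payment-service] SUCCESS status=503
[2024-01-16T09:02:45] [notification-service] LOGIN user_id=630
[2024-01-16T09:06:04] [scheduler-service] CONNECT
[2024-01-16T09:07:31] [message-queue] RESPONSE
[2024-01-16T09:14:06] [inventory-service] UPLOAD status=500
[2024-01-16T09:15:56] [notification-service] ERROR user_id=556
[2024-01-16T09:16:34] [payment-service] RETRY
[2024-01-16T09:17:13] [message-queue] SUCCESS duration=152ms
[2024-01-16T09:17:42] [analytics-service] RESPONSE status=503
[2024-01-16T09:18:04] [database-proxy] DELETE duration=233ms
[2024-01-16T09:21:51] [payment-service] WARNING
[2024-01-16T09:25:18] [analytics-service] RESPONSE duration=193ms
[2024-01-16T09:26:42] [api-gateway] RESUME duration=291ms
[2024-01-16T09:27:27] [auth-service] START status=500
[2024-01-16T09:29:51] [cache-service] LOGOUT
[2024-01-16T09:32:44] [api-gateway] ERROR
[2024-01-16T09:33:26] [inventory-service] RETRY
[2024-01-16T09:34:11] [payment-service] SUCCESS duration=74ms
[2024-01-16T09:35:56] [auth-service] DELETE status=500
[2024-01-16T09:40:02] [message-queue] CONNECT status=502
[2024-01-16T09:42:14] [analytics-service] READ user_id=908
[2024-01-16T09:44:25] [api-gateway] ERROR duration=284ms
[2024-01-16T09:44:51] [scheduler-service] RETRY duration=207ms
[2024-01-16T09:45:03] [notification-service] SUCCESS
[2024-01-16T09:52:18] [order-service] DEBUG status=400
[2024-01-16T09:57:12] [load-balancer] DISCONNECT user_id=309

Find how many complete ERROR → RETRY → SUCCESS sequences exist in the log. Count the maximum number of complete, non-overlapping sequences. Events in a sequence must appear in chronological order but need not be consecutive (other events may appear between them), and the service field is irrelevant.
4

To count sequences:

1. Look for pattern: ERROR → RETRY → SUCCESS
2. Greedily scan the log in chronological order, matching each sequence element in turn (ignoring service)
3. Each time the full pattern completes, increment the count and restart matching from the next event
4. Complete non-overlapping sequences found: 4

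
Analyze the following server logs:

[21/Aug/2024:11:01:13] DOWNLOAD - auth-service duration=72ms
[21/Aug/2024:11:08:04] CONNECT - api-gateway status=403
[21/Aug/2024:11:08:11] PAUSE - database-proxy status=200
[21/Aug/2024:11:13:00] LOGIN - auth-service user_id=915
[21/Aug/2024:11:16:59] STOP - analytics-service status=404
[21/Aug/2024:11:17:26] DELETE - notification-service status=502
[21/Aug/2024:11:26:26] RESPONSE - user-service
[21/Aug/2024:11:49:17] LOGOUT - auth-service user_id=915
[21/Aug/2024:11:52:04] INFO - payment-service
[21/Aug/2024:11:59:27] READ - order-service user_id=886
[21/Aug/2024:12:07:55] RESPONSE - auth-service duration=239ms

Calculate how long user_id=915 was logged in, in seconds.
2177

To calculate session duration:

1. Find LOGIN event for user_id=915: 21/Aug/2024:11:13:00
2. Find LOGOUT event for user_id=915: 21/Aug/2024:11:49:17
3. Session duration: 21/Aug/2024:11:49:17 - 21/Aug/2024:11:13:00 = 2177 seconds (36 minutes)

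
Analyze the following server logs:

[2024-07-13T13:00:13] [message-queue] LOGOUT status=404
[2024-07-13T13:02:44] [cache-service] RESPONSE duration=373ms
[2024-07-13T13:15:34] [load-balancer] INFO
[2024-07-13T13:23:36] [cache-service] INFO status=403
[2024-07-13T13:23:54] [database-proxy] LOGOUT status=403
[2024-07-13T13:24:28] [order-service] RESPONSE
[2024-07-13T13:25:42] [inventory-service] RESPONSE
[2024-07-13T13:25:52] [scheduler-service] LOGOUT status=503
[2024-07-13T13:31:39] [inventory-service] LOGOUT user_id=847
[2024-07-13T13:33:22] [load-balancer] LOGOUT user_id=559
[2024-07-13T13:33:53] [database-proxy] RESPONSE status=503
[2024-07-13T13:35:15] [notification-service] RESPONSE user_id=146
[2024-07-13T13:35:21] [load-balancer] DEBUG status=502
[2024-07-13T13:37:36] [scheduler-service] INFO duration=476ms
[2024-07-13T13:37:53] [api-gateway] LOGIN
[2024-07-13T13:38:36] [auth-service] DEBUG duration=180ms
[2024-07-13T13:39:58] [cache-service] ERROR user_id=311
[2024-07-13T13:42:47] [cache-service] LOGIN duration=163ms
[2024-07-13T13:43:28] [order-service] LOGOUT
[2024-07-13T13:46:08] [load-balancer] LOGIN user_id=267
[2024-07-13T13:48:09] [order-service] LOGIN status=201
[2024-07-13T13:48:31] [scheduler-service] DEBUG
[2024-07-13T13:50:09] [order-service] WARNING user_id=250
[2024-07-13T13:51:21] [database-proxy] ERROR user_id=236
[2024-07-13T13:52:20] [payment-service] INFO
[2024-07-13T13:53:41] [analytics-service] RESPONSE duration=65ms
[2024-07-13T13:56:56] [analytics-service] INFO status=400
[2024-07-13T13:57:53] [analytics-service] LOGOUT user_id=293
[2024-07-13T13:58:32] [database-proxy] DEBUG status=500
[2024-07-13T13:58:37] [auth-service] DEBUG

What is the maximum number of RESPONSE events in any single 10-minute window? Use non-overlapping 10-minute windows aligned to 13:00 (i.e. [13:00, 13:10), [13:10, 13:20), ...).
2

To find the burst window:

1. Divide the log period into non-overlapping 10-minute windows starting at 13:00
2. Count RESPONSE events in each window
3. Find the window with maximum count
4. Maximum events in a window: 2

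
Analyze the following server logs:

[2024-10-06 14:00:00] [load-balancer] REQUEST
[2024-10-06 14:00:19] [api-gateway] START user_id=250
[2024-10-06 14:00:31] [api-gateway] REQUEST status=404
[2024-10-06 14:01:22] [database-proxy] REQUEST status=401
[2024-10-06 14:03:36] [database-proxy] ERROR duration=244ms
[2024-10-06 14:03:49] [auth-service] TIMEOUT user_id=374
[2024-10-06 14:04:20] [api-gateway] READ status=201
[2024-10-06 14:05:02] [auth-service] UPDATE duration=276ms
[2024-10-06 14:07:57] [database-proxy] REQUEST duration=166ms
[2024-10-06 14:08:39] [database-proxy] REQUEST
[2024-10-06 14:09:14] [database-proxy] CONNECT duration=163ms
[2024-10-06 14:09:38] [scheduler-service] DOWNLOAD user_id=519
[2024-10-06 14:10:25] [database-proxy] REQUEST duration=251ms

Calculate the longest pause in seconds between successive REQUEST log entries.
395

To find the longest gap:

1. Extract all REQUEST events in chronological order
2. Calculate time differences between consecutive events
3. Find the maximum difference
4. Longest gap: 395 seconds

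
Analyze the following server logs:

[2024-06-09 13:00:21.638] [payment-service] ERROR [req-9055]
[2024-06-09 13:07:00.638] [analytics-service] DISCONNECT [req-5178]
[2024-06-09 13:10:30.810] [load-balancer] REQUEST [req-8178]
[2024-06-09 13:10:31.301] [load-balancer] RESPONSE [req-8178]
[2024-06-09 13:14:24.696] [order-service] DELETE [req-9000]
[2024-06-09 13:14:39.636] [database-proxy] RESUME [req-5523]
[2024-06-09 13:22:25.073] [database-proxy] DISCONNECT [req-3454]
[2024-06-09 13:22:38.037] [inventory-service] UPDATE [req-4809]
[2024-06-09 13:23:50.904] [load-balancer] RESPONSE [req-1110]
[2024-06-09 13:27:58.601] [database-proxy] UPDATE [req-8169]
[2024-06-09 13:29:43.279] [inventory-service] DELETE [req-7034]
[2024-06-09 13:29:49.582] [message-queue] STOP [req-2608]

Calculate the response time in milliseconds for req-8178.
491

To calculate latency:

1. Find REQUEST with id req-8178: 2024-06-09 13:10:30.810
2. Find RESPONSE with id req-8178: 2024-06-09 13:10:31.301
3. Latency: 2024-06-09 13:10:31.301 - 2024-06-09 13:10:30.810 = 491ms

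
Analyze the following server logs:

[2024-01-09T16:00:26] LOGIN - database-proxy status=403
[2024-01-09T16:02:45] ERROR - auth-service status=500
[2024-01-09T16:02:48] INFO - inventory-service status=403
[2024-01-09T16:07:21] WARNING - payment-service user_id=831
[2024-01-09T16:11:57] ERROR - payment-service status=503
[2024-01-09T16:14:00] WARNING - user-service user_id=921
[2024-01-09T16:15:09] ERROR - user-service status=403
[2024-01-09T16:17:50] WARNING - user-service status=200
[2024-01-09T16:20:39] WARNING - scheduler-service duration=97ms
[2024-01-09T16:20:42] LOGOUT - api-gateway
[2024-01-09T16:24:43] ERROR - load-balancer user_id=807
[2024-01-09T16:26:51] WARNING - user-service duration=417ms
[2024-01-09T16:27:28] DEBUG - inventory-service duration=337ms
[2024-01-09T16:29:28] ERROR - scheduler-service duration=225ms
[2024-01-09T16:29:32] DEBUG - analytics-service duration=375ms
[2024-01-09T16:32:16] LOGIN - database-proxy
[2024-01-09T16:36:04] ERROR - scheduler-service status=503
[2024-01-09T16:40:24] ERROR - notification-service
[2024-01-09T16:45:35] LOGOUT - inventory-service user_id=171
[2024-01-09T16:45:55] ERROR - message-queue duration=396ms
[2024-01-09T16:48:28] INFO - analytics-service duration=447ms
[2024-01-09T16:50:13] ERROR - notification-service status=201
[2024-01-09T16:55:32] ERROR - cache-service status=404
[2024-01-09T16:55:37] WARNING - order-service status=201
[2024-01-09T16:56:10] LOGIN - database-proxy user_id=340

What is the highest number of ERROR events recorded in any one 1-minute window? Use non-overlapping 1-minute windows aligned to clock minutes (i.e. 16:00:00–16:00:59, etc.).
1

To find the burst window:

1. Divide the log period into non-overlapping 1-minute windows starting at 16:00
2. Count ERROR events in each window
3. Find the window with maximum count
4. Maximum events in a window: 1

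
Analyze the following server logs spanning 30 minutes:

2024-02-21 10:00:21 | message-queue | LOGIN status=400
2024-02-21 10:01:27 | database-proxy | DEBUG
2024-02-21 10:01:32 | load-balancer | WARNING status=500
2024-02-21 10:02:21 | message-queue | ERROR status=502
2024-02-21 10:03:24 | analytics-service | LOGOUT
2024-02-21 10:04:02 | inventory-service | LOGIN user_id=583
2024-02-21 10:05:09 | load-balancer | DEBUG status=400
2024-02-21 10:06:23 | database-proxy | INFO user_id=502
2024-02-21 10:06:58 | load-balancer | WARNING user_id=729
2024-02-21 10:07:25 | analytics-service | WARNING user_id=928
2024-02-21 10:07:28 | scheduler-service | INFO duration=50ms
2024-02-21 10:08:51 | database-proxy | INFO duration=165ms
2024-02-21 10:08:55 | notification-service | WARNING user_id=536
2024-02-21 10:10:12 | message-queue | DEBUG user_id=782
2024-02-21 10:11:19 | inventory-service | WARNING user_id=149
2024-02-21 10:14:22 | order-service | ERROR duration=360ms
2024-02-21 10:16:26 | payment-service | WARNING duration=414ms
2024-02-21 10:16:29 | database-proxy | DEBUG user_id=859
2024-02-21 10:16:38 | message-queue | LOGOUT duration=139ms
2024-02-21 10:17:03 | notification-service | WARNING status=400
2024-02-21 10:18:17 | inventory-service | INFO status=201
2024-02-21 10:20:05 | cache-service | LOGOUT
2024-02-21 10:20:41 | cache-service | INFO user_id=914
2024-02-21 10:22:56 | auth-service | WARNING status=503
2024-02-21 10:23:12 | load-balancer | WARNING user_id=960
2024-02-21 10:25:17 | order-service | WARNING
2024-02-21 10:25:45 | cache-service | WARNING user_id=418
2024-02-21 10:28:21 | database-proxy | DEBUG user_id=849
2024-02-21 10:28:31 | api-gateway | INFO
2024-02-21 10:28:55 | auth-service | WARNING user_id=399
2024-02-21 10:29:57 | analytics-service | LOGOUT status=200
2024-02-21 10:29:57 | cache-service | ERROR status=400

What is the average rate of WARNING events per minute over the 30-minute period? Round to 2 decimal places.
0.4

To calculate the rate:

1. Count total WARNING events: 12
2. Total time period: 30 minutes
3. Rate = 12 / 30 = 0.4 events per minute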